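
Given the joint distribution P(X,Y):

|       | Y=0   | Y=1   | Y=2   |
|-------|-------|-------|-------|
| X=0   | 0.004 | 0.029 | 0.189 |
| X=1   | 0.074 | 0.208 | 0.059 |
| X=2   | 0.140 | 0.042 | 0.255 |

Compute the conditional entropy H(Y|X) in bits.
1.1830 bits

H(Y|X) = H(X,Y) - H(X)

H(X,Y) = -Σ_{x,y} P(x,y) log₂ P(x,y). Per-cell terms -P(x,y)·log₂P(x,y):
  X=0: 0.03186, 0.14813, 0.45427
  X=1: 0.27797, 0.47119, 0.24091
  X=2: 0.39711, 0.19209, 0.50271
Sum of the 9 terms: H(X,Y) = 2.7162 bits

Marginal of X (row sums):
  P(X=0) = 0.004 + 0.029 + 0.189 = 0.222
  P(X=1) = 0.074 + 0.208 + 0.059 = 0.341
  P(X=2) = 0.140 + 0.042 + 0.255 = 0.437
H(X) = -[0.222·log₂(0.222) + 0.341·log₂(0.341) + 0.437·log₂(0.437)]
  = 0.48204 + 0.52929 + 0.52191 = 1.5332 bits

H(Y|X) = H(X,Y) - H(X) = 2.7162 - 1.5332 = 1.1830 bits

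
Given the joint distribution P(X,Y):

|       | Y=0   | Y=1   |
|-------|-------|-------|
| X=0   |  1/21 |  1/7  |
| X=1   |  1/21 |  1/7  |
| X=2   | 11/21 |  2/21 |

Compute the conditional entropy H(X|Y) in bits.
1.0734 bits

H(X|Y) = H(X,Y) - H(Y)

H(X,Y) = -Σ_{x,y} P(x,y) log₂ P(x,y). Per-cell terms -P(x,y)·log₂P(x,y):
  X=0: 0.209158, 0.401051
  X=1: 0.209158, 0.401051
  X=2: 0.488654, 0.323078
Sum of the 6 terms: H(X,Y) = 2.03215 bits

Marginal of Y (column sums):
  P(Y=0) = 1/21 + 1/21 + 11/21 = 13/21
  P(Y=1) = 1/7 + 1/7 + 2/21 = 8/21
H(Y) = -[(13/21)·log₂(13/21) + (8/21)·log₂(8/21)]
  = 0.428305 + 0.530407 = 0.95871 bits

H(X|Y) = H(X,Y) - H(Y) = 2.03215 - 0.95871 = 1.0734 bits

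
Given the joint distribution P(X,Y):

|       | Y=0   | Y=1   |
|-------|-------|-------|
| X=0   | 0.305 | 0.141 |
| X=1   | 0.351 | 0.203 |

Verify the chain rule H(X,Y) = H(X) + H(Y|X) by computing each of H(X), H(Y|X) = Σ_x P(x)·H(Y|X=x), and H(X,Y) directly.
H(X) = 0.9916 bits, H(Y|X) = 0.9266 bits, H(X,Y) = 1.9182 bits

Marginal of X (row sums):
  P(X=0) = 0.305 + 0.141 = 0.446
  P(X=1) = 0.351 + 0.203 = 0.554
H(X) = -[0.446·log₂(0.446) + 0.554·log₂(0.554)]
  = 0.51954 + 0.47203 = 0.9916 bits

H(Y|X) = Σ_x P(x)·H(Y|X=x):
  X=0: P(X=0) = 0.446, P(Y|X=0) = (305/446, 141/446) → H(Y|X=0) = 0.90014
  X=1: P(X=1) = 0.554, P(Y|X=1) = (351/554, 203/554) → H(Y|X=1) = 0.94789
H(Y|X) = 0.446·0.90014 + 0.554·0.94789 = 0.9266 bits

H(X,Y) = -Σ_{x,y} P(x,y) log₂ P(x,y). Per-cell terms -P(x,y)·log₂P(x,y):
  X=0: 0.52250, 0.39850
  X=1: 0.53017, 0.46699
Sum of the 4 terms: H(X,Y) = 1.9182 bits

Chain rule check:
  H(X) + H(Y|X) = 0.9916 + 0.9266 = 1.9182 bits
  H(X,Y) = 1.9182 bits
✓ Chain rule verified.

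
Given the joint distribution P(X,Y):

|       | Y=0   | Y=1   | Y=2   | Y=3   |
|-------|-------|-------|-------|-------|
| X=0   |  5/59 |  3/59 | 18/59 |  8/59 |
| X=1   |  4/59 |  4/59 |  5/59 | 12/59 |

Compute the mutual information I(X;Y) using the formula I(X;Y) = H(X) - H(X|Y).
0.0915 bits

I(X;Y) = H(X) - H(X|Y)

Marginal of X (row sums):
  P(X=0) = 5/59 + 3/59 + 18/59 + 8/59 = 34/59
  P(X=1) = 4/59 + 4/59 + 5/59 + 12/59 = 25/59
H(X) = -[(34/59)·log₂(34/59) + (25/59)·log₂(25/59)]
  = 0.45824 + 0.52491 = 0.98315 bits

Marginal of Y (column sums):
  P(Y=0) = 5/59 + 4/59 = 9/59
  P(Y=1) = 3/59 + 4/59 = 7/59
  P(Y=2) = 18/59 + 5/59 = 23/59
  P(Y=3) = 8/59 + 12/59 = 20/59
H(X|Y) = Σ_y P(y)·H(X|Y=y):
  Y=0: P(Y=0) = 9/59, P(X|Y=0) = (5/9, 4/9) → H(X|Y=0) = 0.99108
  Y=1: P(Y=1) = 7/59, P(X|Y=1) = (3/7, 4/7) → H(X|Y=1) = 0.98523
  Y=2: P(Y=2) = 23/59, P(X|Y=2) = (18/23, 5/23) → H(X|Y=2) = 0.75538
  Y=3: P(Y=3) = 20/59, P(X|Y=3) = (2/5, 3/5) → H(X|Y=3) = 0.97095
H(X|Y) = (9/59)·0.99108 + (7/59)·0.98523 + (23/59)·0.75538 + (20/59)·0.97095 = 0.89168 bits

I(X;Y) = H(X) - H(X|Y) = 0.98315 - 0.89168 = 0.0915 bits

Cross-check via I(X;Y) = H(X) + H(Y) - H(X,Y): computing H(Y) from the column sums and H(X,Y) from the 8 cells in the same way gives H(Y) = 1.83754 bits and H(X,Y) = 2.72921 bits, so
I(X;Y) = 0.98315 + 1.83754 - 2.72921 = 0.0915 bits ✓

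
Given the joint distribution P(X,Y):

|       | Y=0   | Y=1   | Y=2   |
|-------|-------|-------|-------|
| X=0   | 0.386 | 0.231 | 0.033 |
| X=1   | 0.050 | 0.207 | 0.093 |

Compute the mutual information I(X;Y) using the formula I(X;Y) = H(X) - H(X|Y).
0.1684 bits

I(X;Y) = H(X) - H(X|Y)

Marginal of X (row sums):
  P(X=0) = 0.386 + 0.231 + 0.033 = 0.650
  P(X=1) = 0.050 + 0.207 + 0.093 = 0.350
H(X) = -[0.650·log₂(0.650) + 0.350·log₂(0.350)]
  = 0.40397 + 0.53010 = 0.93407 bits

Marginal of Y (column sums):
  P(Y=0) = 0.386 + 0.050 = 0.436
  P(Y=1) = 0.231 + 0.207 = 0.438
  P(Y=2) = 0.033 + 0.093 = 0.126
H(X|Y) = Σ_y P(y)·H(X|Y=y):
  Y=0: P(Y=0) = 0.436, P(X|Y=0) = (193/218, 25/218) → H(X|Y=0) = 0.51387
  Y=1: P(Y=1) = 0.438, P(X|Y=1) = (77/146, 69/146) → H(X|Y=1) = 0.99783
  Y=2: P(Y=2) = 0.126, P(X|Y=2) = (11/42, 31/42) → H(X|Y=2) = 0.82961
H(X|Y) = 0.436·0.51387 + 0.438·0.99783 + 0.126·0.82961 = 0.76563 bits

I(X;Y) = H(X) - H(X|Y) = 0.93407 - 0.76563 = 0.1684 bits

Cross-check via I(X;Y) = H(X) + H(Y) - H(X,Y): computing H(Y) from the column sums and H(X,Y) from the 6 cells in the same way gives H(Y) = 1.42036 bits and H(X,Y) = 2.18599 bits, so
I(X;Y) = 0.93407 + 1.42036 - 2.18599 = 0.1684 bits ✓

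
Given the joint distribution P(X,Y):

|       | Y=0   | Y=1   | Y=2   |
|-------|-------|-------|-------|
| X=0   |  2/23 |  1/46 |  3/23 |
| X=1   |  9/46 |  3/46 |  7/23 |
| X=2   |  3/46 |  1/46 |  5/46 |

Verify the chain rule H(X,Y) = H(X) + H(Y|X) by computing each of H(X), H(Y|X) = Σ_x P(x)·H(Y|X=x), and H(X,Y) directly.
H(X) = 1.4193 bits, H(Y|X) = 1.3551 bits, H(X,Y) = 2.7744 bits

Marginal of X (row sums):
  P(X=0) = 2/23 + 1/46 + 3/23 = 11/46
  P(X=1) = 9/46 + 3/46 + 7/23 = 13/23
  P(X=2) = 3/46 + 1/46 + 5/46 = 9/46
H(X) = -[(11/46)·log₂(11/46) + (13/23)·log₂(13/23) + (9/46)·log₂(9/46)]
  = 0.49360 + 0.46524 + 0.46049 = 1.4193 bits

H(Y|X) = Σ_x P(x)·H(Y|X=x):
  X=0: P(X=0) = 11/46, P(Y|X=0) = (4/11, 1/11, 6/11) → H(Y|X=0) = 1.32218
  X=1: P(X=1) = 13/23, P(Y|X=1) = (9/26, 3/26, 7/13) → H(Y|X=1) = 1.37016
  X=2: P(X=2) = 9/46, P(Y|X=2) = (1/3, 1/9, 5/9) → H(Y|X=2) = 1.35164
H(Y|X) = (11/46)·1.32218 + (13/23)·1.37016 + (9/46)·1.35164 = 1.3551 bits

H(X,Y) = -Σ_{x,y} P(x,y) log₂ P(x,y). Per-cell terms -P(x,y)·log₂P(x,y):
  X=0: 0.30640, 0.12008, 0.38330
  X=1: 0.46049, 0.25687, 0.52232
  X=2: 0.25687, 0.12008, 0.34800
Sum of the 9 terms: H(X,Y) = 2.7744 bits

Chain rule check:
  H(X) + H(Y|X) = 1.4193 + 1.3551 = 2.7744 bits
  H(X,Y) = 2.7744 bits
✓ Chain rule verified.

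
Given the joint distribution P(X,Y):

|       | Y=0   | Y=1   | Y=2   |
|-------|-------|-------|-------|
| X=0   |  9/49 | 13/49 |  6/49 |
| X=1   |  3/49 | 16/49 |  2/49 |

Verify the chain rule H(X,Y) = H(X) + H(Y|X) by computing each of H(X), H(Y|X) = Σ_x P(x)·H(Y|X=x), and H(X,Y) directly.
H(X) = 0.9852 bits, H(Y|X) = 1.3050 bits, H(X,Y) = 2.2902 bits

Marginal of X (row sums):
  P(X=0) = 9/49 + 13/49 + 6/49 = 4/7
  P(X=1) = 3/49 + 16/49 + 2/49 = 3/7
H(X) = -[(4/7)·log₂(4/7) + (3/7)·log₂(3/7)]
  = 0.46135 + 0.52388 = 0.9852 bits

H(Y|X) = Σ_x P(x)·H(Y|X=x):
  X=0: P(X=0) = 4/7, P(Y|X=0) = (9/28, 13/28, 3/14) → H(Y|X=0) = 1.51647
  X=1: P(X=1) = 3/7, P(Y|X=1) = (1/7, 16/21, 2/21) → H(Y|X=1) = 1.02304
H(Y|X) = (4/7)·1.51647 + (3/7)·1.02304 = 1.3050 bits

H(X,Y) = -Σ_{x,y} P(x,y) log₂ P(x,y). Per-cell terms -P(x,y)·log₂P(x,y):
  X=0: 0.44904, 0.50787, 0.37099
  X=1: 0.24672, 0.52725, 0.18836
Sum of the 6 terms: H(X,Y) = 2.2902 bits

Chain rule check:
  H(X) + H(Y|X) = 0.9852 + 1.3050 = 2.2902 bits
  H(X,Y) = 2.2902 bits
✓ Chain rule verified.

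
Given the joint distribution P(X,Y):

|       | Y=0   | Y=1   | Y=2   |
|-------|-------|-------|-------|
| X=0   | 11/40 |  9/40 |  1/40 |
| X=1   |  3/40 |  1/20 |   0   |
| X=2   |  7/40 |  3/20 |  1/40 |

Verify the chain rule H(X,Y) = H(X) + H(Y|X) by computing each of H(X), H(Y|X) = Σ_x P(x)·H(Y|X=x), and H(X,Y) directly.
H(X) = 1.3931 bits, H(Y|X) = 1.2163 bits, H(X,Y) = 2.6094 bits

Marginal of X (row sums):
  P(X=0) = 11/40 + 9/40 + 1/40 = 21/40
  P(X=1) = 3/40 + 1/20 + 0 = 1/8
  P(X=2) = 7/40 + 3/20 + 1/40 = 7/20
H(X) = -[(21/40)·log₂(21/40) + (1/8)·log₂(1/8) + (7/20)·log₂(7/20)]
  = 0.4880 + 0.3750 + 0.5301 = 1.3931 bits

H(Y|X) = Σ_x P(x)·H(Y|X=x):
  X=0: P(X=0) = 21/40, P(Y|X=0) = (11/21, 3/7, 1/21) → H(Y|X=0) = 1.2217
  X=1: P(X=1) = 1/8, P(Y|X=1) = (3/5, 2/5, 0) → H(Y|X=1) = 0.9710
  X=2: P(X=2) = 7/20, P(Y|X=2) = (1/2, 3/7, 1/14) → H(Y|X=2) = 1.2958
H(Y|X) = (21/40)·1.2217 + (1/8)·0.9710 + (7/20)·1.2958 = 1.2163 bits

H(X,Y) = -Σ_{x,y} P(x,y) log₂ P(x,y). Per-cell terms -P(x,y)·log₂P(x,y):
  X=0: 0.5122, 0.4842, 0.1330
  X=1: 0.2803, 0.2161, 0.0000
  X=2: 0.4401, 0.4105, 0.1330
  (cells with P = 0 contribute 0)
Sum of the 9 terms: H(X,Y) = 2.6094 bits

Chain rule check:
  H(X) + H(Y|X) = 1.3931 + 1.2163 = 2.6094 bits
  H(X,Y) = 2.6094 bits
✓ Chain rule verified.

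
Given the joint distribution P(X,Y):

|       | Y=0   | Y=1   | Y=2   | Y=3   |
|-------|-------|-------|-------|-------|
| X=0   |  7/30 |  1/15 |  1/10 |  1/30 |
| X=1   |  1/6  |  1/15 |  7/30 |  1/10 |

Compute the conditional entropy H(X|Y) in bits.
0.9272 bits

H(X|Y) = H(X,Y) - H(Y)

H(X,Y) = -Σ_{x,y} P(x,y) log₂ P(x,y). Per-cell terms -P(x,y)·log₂P(x,y):
  X=0: 0.48989, 0.26046, 0.33219, 0.16356
  X=1: 0.43083, 0.26046, 0.48989, 0.33219
Sum of the 8 terms: H(X,Y) = 2.7595 bits

Marginal of Y (column sums):
  P(Y=0) = 7/30 + 1/6 = 2/5
  P(Y=1) = 1/15 + 1/15 = 2/15
  P(Y=2) = 1/10 + 7/30 = 1/3
  P(Y=3) = 1/30 + 1/10 = 2/15
H(Y) = -[(2/5)·log₂(2/5) + (2/15)·log₂(2/15) + (1/3)·log₂(1/3) + (2/15)·log₂(2/15)]
  = 0.52877 + 0.38759 + 0.52832 + 0.38759 = 1.8323 bits

H(X|Y) = H(X,Y) - H(Y) = 2.7595 - 1.8323 = 0.9272 bits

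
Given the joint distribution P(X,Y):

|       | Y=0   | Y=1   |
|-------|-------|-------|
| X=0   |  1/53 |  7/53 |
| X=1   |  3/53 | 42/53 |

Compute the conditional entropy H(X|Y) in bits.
0.6082 bits

H(X|Y) = H(X,Y) - H(Y)

H(X,Y) = -Σ_{x,y} P(x,y) log₂ P(x,y). Per-cell terms -P(x,y)·log₂P(x,y):
  X=0: 0.1080740, 0.3857351
  X=1: 0.2345071, 0.2659496
Sum of the 4 terms: H(X,Y) = 0.994266 bits

Marginal of Y (column sums):
  P(Y=0) = 1/53 + 3/53 = 4/53
  P(Y=1) = 7/53 + 42/53 = 49/53
H(Y) = -[(4/53)·log₂(4/53) + (49/53)·log₂(49/53)]
  = 0.2813525 + 0.1046664 = 0.386019 bits

H(X|Y) = H(X,Y) - H(Y) = 0.994266 - 0.386019 = 0.6082 bits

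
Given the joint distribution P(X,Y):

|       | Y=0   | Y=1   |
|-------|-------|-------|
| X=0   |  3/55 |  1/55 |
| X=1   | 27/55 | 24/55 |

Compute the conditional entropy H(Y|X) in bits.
0.9840 bits

H(Y|X) = H(X,Y) - H(X)

H(X,Y) = -Σ_{x,y} P(x,y) log₂ P(x,y). Per-cell terms -P(x,y)·log₂P(x,y):
  X=0: 0.2289, 0.1051
  X=1: 0.5039, 0.5221
Sum of the 4 terms: H(X,Y) = 1.3600 bits

Marginal of X (row sums):
  P(X=0) = 3/55 + 1/55 = 4/55
  P(X=1) = 27/55 + 24/55 = 51/55
H(X) = -[(4/55)·log₂(4/55) + (51/55)·log₂(51/55)]
  = 0.2750 + 0.1010 = 0.3760 bits

H(Y|X) = H(X,Y) - H(X) = 1.3600 - 0.3760 = 0.9840 bits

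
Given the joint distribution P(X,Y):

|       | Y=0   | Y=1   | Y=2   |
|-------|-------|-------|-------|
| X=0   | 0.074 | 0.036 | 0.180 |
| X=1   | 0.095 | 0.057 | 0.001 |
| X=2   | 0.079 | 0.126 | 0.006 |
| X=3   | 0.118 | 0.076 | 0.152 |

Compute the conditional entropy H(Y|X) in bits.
1.2980 bits

H(Y|X) = H(X,Y) - H(X)

H(X,Y) = -Σ_{x,y} P(x,y) log₂ P(x,y). Per-cell terms -P(x,y)·log₂P(x,y):
  X=0: 0.27797, 0.17265, 0.44531
  X=1: 0.32261, 0.23557, 0.00997
  X=2: 0.28930, 0.37655, 0.04428
  X=3: 0.36381, 0.28256, 0.41311
Sum of the 12 terms: H(X,Y) = 3.2337 bits

Marginal of X (row sums):
  P(X=0) = 0.074 + 0.036 + 0.180 = 0.290
  P(X=1) = 0.095 + 0.057 + 0.001 = 0.153
  P(X=2) = 0.079 + 0.126 + 0.006 = 0.211
  P(X=3) = 0.118 + 0.076 + 0.152 = 0.346
H(X) = -[0.290·log₂(0.290) + 0.153·log₂(0.153) + 0.211·log₂(0.211) + 0.346·log₂(0.346)]
  = 0.51790 + 0.41438 + 0.47363 + 0.52978 = 1.9357 bits

H(Y|X) = H(X,Y) - H(X) = 3.2337 - 1.9357 = 1.2980 bits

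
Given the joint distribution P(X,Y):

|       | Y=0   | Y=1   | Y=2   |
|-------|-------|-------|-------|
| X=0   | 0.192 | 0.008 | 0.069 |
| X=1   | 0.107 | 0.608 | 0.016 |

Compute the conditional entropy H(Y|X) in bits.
0.8159 bits

H(Y|X) = H(X,Y) - H(X)

H(X,Y) = -Σ_{x,y} P(x,y) log₂ P(x,y). Per-cell terms -P(x,y)·log₂P(x,y):
  X=0: 0.45712, 0.05573, 0.26615
  X=1: 0.34500, 0.43646, 0.09545
Sum of the 6 terms: H(X,Y) = 1.6559 bits

Marginal of X (row sums):
  P(X=0) = 0.192 + 0.008 + 0.069 = 0.269
  P(X=1) = 0.107 + 0.608 + 0.016 = 0.731
H(X) = -[0.269·log₂(0.269) + 0.731·log₂(0.731)]
  = 0.50957 + 0.33045 = 0.8400 bits

H(Y|X) = H(X,Y) - H(X) = 1.6559 - 0.8400 = 0.8159 bits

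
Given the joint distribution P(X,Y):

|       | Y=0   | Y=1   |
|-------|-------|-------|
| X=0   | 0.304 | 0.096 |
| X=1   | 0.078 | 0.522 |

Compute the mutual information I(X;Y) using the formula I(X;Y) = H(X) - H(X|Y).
0.3070 bits

I(X;Y) = H(X) - H(X|Y)

Marginal of X (row sums):
  P(X=0) = 0.304 + 0.096 = 0.400
  P(X=1) = 0.078 + 0.522 = 0.600
H(X) = -[0.400·log₂(0.400) + 0.600·log₂(0.600)]
  = 0.5288 + 0.4422 = 0.9710 bits

Marginal of Y (column sums):
  P(Y=0) = 0.304 + 0.078 = 0.382
  P(Y=1) = 0.096 + 0.522 = 0.618
H(X|Y) = Σ_y P(y)·H(X|Y=y):
  Y=0: P(Y=0) = 0.382, P(X|Y=0) = (152/191, 39/191) → H(X|Y=0) = 0.7302
  Y=1: P(Y=1) = 0.618, P(X|Y=1) = (16/103, 87/103) → H(X|Y=1) = 0.6230
H(X|Y) = 0.382·0.7302 + 0.618·0.6230 = 0.6640 bits

I(X;Y) = H(X) - H(X|Y) = 0.9710 - 0.6640 = 0.3070 bits

Cross-check via I(X;Y) = H(X) + H(Y) - H(X,Y): computing H(Y) from the column sums and H(X,Y) from the 4 cells in the same way gives H(Y) = 0.9594 bits and H(X,Y) = 1.6234 bits, so
I(X;Y) = 0.9710 + 0.9594 - 1.6234 = 0.3070 bits ✓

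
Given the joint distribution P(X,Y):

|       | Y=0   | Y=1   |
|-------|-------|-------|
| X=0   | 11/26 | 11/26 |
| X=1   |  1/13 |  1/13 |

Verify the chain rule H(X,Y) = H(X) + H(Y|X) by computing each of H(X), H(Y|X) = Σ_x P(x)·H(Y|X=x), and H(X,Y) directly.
H(X) = 0.6194 bits, H(Y|X) = 1.0000 bits, H(X,Y) = 1.6194 bits

Marginal of X (row sums):
  P(X=0) = 11/26 + 11/26 = 11/13
  P(X=1) = 1/13 + 1/13 = 2/13
H(X) = -[(11/13)·log₂(11/13) + (2/13)·log₂(2/13)]
  = 0.20393 + 0.41545 = 0.6194 bits

H(Y|X) = Σ_x P(x)·H(Y|X=x):
  X=0: P(X=0) = 11/13, P(Y|X=0) = (1/2, 1/2) → H(Y|X=0) = 1.00000
  X=1: P(X=1) = 2/13, P(Y|X=1) = (1/2, 1/2) → H(Y|X=1) = 1.00000
H(Y|X) = (11/13)·1.00000 + (2/13)·1.00000 = 1.0000 bits

H(X,Y) = -Σ_{x,y} P(x,y) log₂ P(x,y). Per-cell terms -P(x,y)·log₂P(x,y):
  X=0: 0.52504, 0.52504
  X=1: 0.28465, 0.28465
Sum of the 4 terms: H(X,Y) = 1.6194 bits

Chain rule check:
  H(X) + H(Y|X) = 0.6194 + 1.0000 = 1.6194 bits
  H(X,Y) = 1.6194 bits
✓ Chain rule verified.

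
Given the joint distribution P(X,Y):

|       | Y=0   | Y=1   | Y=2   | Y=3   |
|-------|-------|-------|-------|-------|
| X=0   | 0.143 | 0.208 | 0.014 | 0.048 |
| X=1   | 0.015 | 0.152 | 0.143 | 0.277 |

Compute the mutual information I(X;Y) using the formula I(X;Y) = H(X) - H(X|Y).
0.2884 bits

I(X;Y) = H(X) - H(X|Y)

Marginal of X (row sums):
  P(X=0) = 0.143 + 0.208 + 0.014 + 0.048 = 0.413
  P(X=1) = 0.015 + 0.152 + 0.143 + 0.277 = 0.587
H(X) = -[0.413·log₂(0.413) + 0.587·log₂(0.587)]
  = 0.5269 + 0.4511 = 0.9780 bits

Marginal of Y (column sums):
  P(Y=0) = 0.143 + 0.015 = 0.158
  P(Y=1) = 0.208 + 0.152 = 0.360
  P(Y=2) = 0.014 + 0.143 = 0.157
  P(Y=3) = 0.048 + 0.277 = 0.325
H(X|Y) = Σ_y P(y)·H(X|Y=y):
  Y=0: P(Y=0) = 0.158, P(X|Y=0) = (143/158, 15/158) → H(X|Y=0) = 0.4527
  Y=1: P(Y=1) = 0.360, P(X|Y=1) = (26/45, 19/45) → H(X|Y=1) = 0.9825
  Y=2: P(Y=2) = 0.157, P(X|Y=2) = (14/157, 143/157) → H(X|Y=2) = 0.4337
  Y=3: P(Y=3) = 0.325, P(X|Y=3) = (48/325, 277/325) → H(X|Y=3) = 0.6040
H(X|Y) = 0.158·0.4527 + 0.360·0.9825 + 0.157·0.4337 + 0.325·0.6040 = 0.6896 bits

I(X;Y) = H(X) - H(X|Y) = 0.9780 - 0.6896 = 0.2884 bits

Cross-check via I(X;Y) = H(X) + H(Y) - H(X,Y): computing H(Y) from the column sums and H(X,Y) from the 8 cells in the same way gives H(Y) = 1.8976 bits and H(X,Y) = 2.5872 bits, so
I(X;Y) = 0.9780 + 1.8976 - 2.5872 = 0.2884 bits ✓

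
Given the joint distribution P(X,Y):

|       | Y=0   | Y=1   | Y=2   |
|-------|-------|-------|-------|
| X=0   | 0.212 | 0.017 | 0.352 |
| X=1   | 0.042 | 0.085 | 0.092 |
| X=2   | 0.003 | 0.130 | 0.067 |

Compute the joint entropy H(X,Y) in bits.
2.5847 bits

H(X,Y) = -Σ_{x,y} P(x,y) log₂ P(x,y). Per-cell terms -P(x,y)·log₂P(x,y):
  X=0: 0.47443, 0.09993, 0.53024
  X=1: 0.19209, 0.30229, 0.31668
  X=2: 0.02514, 0.38264, 0.26128
Sum of the 9 terms: H(X,Y) = 2.5847 bits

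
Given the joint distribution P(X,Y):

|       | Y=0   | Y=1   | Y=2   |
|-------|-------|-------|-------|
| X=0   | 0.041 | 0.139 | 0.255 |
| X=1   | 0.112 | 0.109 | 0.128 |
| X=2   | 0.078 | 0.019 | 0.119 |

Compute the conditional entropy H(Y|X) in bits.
1.4004 bits

H(Y|X) = H(X,Y) - H(X)

H(X,Y) = -Σ_{x,y} P(x,y) log₂ P(x,y). Per-cell terms -P(x,y)·log₂P(x,y):
  X=0: 0.18894, 0.39571, 0.50271
  X=1: 0.35374, 0.34854, 0.37962
  X=2: 0.28707, 0.10864, 0.36545
Sum of the 9 terms: H(X,Y) = 2.9304 bits

Marginal of X (row sums):
  P(X=0) = 0.041 + 0.139 + 0.255 = 0.435
  P(X=1) = 0.112 + 0.109 + 0.128 = 0.349
  P(X=2) = 0.078 + 0.019 + 0.119 = 0.216
H(X) = -[0.435·log₂(0.435) + 0.349·log₂(0.349) + 0.216·log₂(0.216)]
  = 0.52240 + 0.53003 + 0.47755 = 1.5300 bits

H(Y|X) = H(X,Y) - H(X) = 2.9304 - 1.5300 = 1.4004 bits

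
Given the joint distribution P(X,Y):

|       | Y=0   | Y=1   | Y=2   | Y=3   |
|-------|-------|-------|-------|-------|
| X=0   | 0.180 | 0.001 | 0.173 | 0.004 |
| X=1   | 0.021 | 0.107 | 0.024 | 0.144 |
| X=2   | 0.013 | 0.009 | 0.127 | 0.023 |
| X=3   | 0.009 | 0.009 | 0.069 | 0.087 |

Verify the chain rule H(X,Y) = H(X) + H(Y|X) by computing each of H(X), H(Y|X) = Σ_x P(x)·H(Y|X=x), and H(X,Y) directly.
H(X) = 1.9262 bits, H(Y|X) = 1.3335 bits, H(X,Y) = 3.2597 bits

Marginal of X (row sums):
  P(X=0) = 0.180 + 0.001 + 0.173 + 0.004 = 0.358
  P(X=1) = 0.021 + 0.107 + 0.024 + 0.144 = 0.296
  P(X=2) = 0.013 + 0.009 + 0.127 + 0.023 = 0.172
  P(X=3) = 0.009 + 0.009 + 0.069 + 0.087 = 0.174
H(X) = -[0.358·log₂(0.358) + 0.296·log₂(0.296) + 0.172·log₂(0.172) + 0.174·log₂(0.174)]
  = 0.530545 + 0.519874 + 0.436797 + 0.438974 = 1.9262 bits

H(Y|X) = Σ_x P(x)·H(Y|X=x):
  X=0: P(X=0) = 0.358, P(Y|X=0) = (90/179, 1/358, 173/358, 2/179) → H(Y|X=0) = 1.101904
  X=1: P(X=1) = 0.296, P(Y|X=1) = (21/296, 107/296, 3/37, 18/37) → H(Y|X=1) = 1.601062
  X=2: P(X=2) = 0.172, P(Y|X=2) = (13/172, 9/172, 127/172, 23/172) → H(Y|X=2) = 1.215568
  X=3: P(X=3) = 0.174, P(Y|X=3) = (3/58, 3/58, 23/58, 1/2) → H(Y|X=3) = 1.471203
H(Y|X) = 0.358·1.101904 + 0.296·1.601062 + 0.172·1.215568 + 0.174·1.471203 = 1.3335 bits

H(X,Y) = -Σ_{x,y} P(x,y) log₂ P(x,y). Per-cell terms -P(x,y)·log₂P(x,y):
  X=0: 0.445308, 0.009966, 0.437890, 0.031863
  X=1: 0.117043, 0.345002, 0.129140, 0.402604
  X=2: 0.081449, 0.061163, 0.378092, 0.125171
  X=3: 0.061163, 0.061163, 0.266151, 0.306487
Sum of the 16 terms: H(X,Y) = 3.2597 bits

Chain rule check:
  H(X) + H(Y|X) = 1.9262 + 1.3335 = 3.2597 bits
  H(X,Y) = 3.2597 bits
✓ Chain rule verified.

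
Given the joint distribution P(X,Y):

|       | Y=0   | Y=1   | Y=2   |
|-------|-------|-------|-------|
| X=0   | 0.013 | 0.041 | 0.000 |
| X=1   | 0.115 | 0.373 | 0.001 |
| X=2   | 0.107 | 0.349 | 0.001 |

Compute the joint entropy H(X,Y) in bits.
2.0549 bits

H(X,Y) = -Σ_{x,y} P(x,y) log₂ P(x,y). Per-cell terms -P(x,y)·log₂P(x,y):
  X=0: 0.08145, 0.18894, 0.00000
  X=1: 0.35883, 0.53069, 0.00997
  X=2: 0.34500, 0.53003, 0.00997
  (cells with P = 0 contribute 0)
Sum of the 9 terms: H(X,Y) = 2.0549 bits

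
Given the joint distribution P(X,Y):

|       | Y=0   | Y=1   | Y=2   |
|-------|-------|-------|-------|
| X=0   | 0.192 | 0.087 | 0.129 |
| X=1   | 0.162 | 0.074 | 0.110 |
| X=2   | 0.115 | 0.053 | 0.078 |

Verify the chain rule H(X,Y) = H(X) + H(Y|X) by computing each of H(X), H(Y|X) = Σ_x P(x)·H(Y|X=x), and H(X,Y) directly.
H(X) = 1.5552 bits, H(Y|X) = 1.5137 bits, H(X,Y) = 3.0689 bits

Marginal of X (row sums):
  P(X=0) = 0.192 + 0.087 + 0.129 = 0.408
  P(X=1) = 0.162 + 0.074 + 0.110 = 0.346
  P(X=2) = 0.115 + 0.053 + 0.078 = 0.246
H(X) = -[0.408·log₂(0.408) + 0.346·log₂(0.346) + 0.246·log₂(0.246)]
  = 0.5277 + 0.5298 + 0.4977 = 1.5552 bits

H(Y|X) = Σ_x P(x)·H(Y|X=x):
  X=0: P(X=0) = 0.408, P(Y|X=0) = (8/17, 29/136, 43/136) → H(Y|X=0) = 1.5124
  X=1: P(X=1) = 0.346, P(Y|X=1) = (81/173, 37/173, 55/173) → H(Y|X=1) = 1.5141
  X=2: P(X=2) = 0.246, P(Y|X=2) = (115/246, 53/246, 13/41) → H(Y|X=2) = 1.5154
H(Y|X) = 0.408·1.5124 + 0.346·1.5141 + 0.246·1.5154 = 1.5137 bits

H(X,Y) = -Σ_{x,y} P(x,y) log₂ P(x,y). Per-cell terms -P(x,y)·log₂P(x,y):
  X=0: 0.4571, 0.3065, 0.3811
  X=1: 0.4254, 0.2780, 0.3503
  X=2: 0.3588, 0.2246, 0.2871
Sum of the 9 terms: H(X,Y) = 3.0689 bits

Chain rule check:
  H(X) + H(Y|X) = 1.5552 + 1.5137 = 3.0689 bits
  H(X,Y) = 3.0689 bits
✓ Chain rule verified.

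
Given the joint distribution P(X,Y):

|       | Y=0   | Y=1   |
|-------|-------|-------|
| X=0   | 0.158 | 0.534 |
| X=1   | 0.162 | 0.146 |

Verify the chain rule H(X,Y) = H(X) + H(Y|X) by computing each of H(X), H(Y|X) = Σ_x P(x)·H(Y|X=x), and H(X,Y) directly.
H(X) = 0.8909 bits, H(Y|X) = 0.8438 bits, H(X,Y) = 1.7346 bits

Marginal of X (row sums):
  P(X=0) = 0.158 + 0.534 = 0.692
  P(X=1) = 0.162 + 0.146 = 0.308
H(X) = -[0.692·log₂(0.692) + 0.308·log₂(0.308)]
  = 0.3676 + 0.5233 = 0.8909 bits

H(Y|X) = Σ_x P(x)·H(Y|X=x):
  X=0: P(X=0) = 0.692, P(Y|X=0) = (79/346, 267/346) → H(Y|X=0) = 0.7751
  X=1: P(X=1) = 0.308, P(Y|X=1) = (81/154, 73/154) → H(Y|X=1) = 0.9981
H(Y|X) = 0.692·0.7751 + 0.308·0.9981 = 0.8438 bits

H(X,Y) = -Σ_{x,y} P(x,y) log₂ P(x,y). Per-cell terms -P(x,y)·log₂P(x,y):
  X=0: 0.4206, 0.4833
  X=1: 0.4254, 0.4053
Sum of the 4 terms: H(X,Y) = 1.7346 bits

Chain rule check:
  H(X) + H(Y|X) = 0.8909 + 0.8438 = 1.7347 bits
  H(X,Y) = 1.7346 bits
✓ Chain rule verified (Δ = 0.0001 is 4-dp rounding noise: each of the three values was rounded independently).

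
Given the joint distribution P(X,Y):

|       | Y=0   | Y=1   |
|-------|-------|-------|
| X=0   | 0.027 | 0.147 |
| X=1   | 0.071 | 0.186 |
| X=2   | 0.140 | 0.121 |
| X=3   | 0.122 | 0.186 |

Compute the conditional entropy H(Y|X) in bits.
0.8852 bits

H(Y|X) = H(X,Y) - H(X)

H(X,Y) = -Σ_{x,y} P(x,y) log₂ P(x,y). Per-cell terms -P(x,y)·log₂P(x,y):
  X=0: 0.14069, 0.40662
  X=1: 0.27094, 0.45135
  X=2: 0.39711, 0.36868
  X=3: 0.37028, 0.45135
Sum of the 8 terms: H(X,Y) = 2.8570 bits

Marginal of X (row sums):
  P(X=0) = 0.027 + 0.147 = 0.174
  P(X=1) = 0.071 + 0.186 = 0.257
  P(X=2) = 0.140 + 0.121 = 0.261
  P(X=3) = 0.122 + 0.186 = 0.308
H(X) = -[0.174·log₂(0.174) + 0.257·log₂(0.257) + 0.261·log₂(0.261) + 0.308·log₂(0.308)]
  = 0.43897 + 0.50376 + 0.50579 + 0.52329 = 1.9718 bits

H(Y|X) = H(X,Y) - H(X) = 2.8570 - 1.9718 = 0.8852 bits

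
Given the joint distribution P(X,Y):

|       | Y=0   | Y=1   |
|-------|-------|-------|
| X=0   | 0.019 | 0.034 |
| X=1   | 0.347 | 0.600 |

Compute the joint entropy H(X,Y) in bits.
1.2465 bits

H(X,Y) = -Σ_{x,y} P(x,y) log₂ P(x,y). Per-cell terms -P(x,y)·log₂P(x,y):
  X=0: 0.108639, 0.165863
  X=1: 0.529866, 0.442179
Sum of the 4 terms: H(X,Y) = 1.2465 bits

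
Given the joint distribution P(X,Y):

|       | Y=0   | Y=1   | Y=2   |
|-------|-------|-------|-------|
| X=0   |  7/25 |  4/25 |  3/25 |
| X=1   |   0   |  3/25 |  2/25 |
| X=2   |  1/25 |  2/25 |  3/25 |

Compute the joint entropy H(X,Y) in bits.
2.8072 bits

H(X,Y) = -Σ_{x,y} P(x,y) log₂ P(x,y). Per-cell terms -P(x,y)·log₂P(x,y):
  X=0: 0.51422, 0.42302, 0.36707
  X=1: 0.00000, 0.36707, 0.29151
  X=2: 0.18575, 0.29151, 0.36707
  (cells with P = 0 contribute 0)
Sum of the 9 terms: H(X,Y) = 2.8072 bits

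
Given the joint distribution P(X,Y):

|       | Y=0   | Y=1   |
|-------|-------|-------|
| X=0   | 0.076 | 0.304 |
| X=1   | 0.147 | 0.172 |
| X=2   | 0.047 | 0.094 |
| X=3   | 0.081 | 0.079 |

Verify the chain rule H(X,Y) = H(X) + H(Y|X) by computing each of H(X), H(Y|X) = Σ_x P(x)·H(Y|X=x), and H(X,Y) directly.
H(X) = 1.8778 bits, H(Y|X) = 0.8814 bits, H(X,Y) = 2.7592 bits

Marginal of X (row sums):
  P(X=0) = 0.076 + 0.304 = 0.380
  P(X=1) = 0.147 + 0.172 = 0.319
  P(X=2) = 0.047 + 0.094 = 0.141
  P(X=3) = 0.081 + 0.079 = 0.160
H(X) = -[0.380·log₂(0.380) + 0.319·log₂(0.319) + 0.141·log₂(0.141) + 0.160·log₂(0.160)]
  = 0.5305 + 0.5258 + 0.3985 + 0.4230 = 1.8778 bits

H(Y|X) = Σ_x P(x)·H(Y|X=x):
  X=0: P(X=0) = 0.380, P(Y|X=0) = (1/5, 4/5) → H(Y|X=0) = 0.7219
  X=1: P(X=1) = 0.319, P(Y|X=1) = (147/319, 172/319) → H(Y|X=1) = 0.9956
  X=2: P(X=2) = 0.141, P(Y|X=2) = (1/3, 2/3) → H(Y|X=2) = 0.9183
  X=3: P(X=3) = 0.160, P(Y|X=3) = (81/160, 79/160) → H(Y|X=3) = 0.9999
H(Y|X) = 0.380·0.7219 + 0.319·0.9956 + 0.141·0.9183 + 0.160·0.9999 = 0.8814 bits

H(X,Y) = -Σ_{x,y} P(x,y) log₂ P(x,y). Per-cell terms -P(x,y)·log₂P(x,y):
  X=0: 0.2826, 0.5222
  X=1: 0.4066, 0.4368
  X=2: 0.2073, 0.3207
  X=3: 0.2937, 0.2893
Sum of the 8 terms: H(X,Y) = 2.7592 bits

Chain rule check:
  H(X) + H(Y|X) = 1.8778 + 0.8814 = 2.7592 bits
  H(X,Y) = 2.7592 bits
✓ Chain rule verified.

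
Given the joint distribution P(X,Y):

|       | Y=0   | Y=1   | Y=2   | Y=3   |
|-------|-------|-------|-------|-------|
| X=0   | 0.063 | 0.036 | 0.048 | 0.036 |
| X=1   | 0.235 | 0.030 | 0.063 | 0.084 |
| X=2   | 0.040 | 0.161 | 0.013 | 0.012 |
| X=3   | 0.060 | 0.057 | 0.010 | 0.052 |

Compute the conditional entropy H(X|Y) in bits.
1.6537 bits

H(X|Y) = H(X,Y) - H(Y)

H(X,Y) = -Σ_{x,y} P(x,y) log₂ P(x,y). Per-cell terms -P(x,y)·log₂P(x,y):
  X=0: 0.25128, 0.17265, 0.21028, 0.17265
  X=1: 0.49098, 0.15177, 0.25128, 0.30017
  X=2: 0.18575, 0.42421, 0.08145, 0.07657
  X=3: 0.24353, 0.23557, 0.06644, 0.22180
Sum of the 16 terms: H(X,Y) = 3.5364 bits

Marginal of Y (column sums):
  P(Y=0) = 0.063 + 0.235 + 0.040 + 0.060 = 0.398
  P(Y=1) = 0.036 + 0.030 + 0.161 + 0.057 = 0.284
  P(Y=2) = 0.048 + 0.063 + 0.013 + 0.010 = 0.134
  P(Y=3) = 0.036 + 0.084 + 0.012 + 0.052 = 0.184
H(Y) = -[0.398·log₂(0.398) + 0.284·log₂(0.284) + 0.134·log₂(0.134) + 0.184·log₂(0.184)]
  = 0.52901 + 0.51575 + 0.38856 + 0.44937 = 1.8827 bits

H(X|Y) = H(X,Y) - H(Y) = 3.5364 - 1.8827 = 1.6537 bits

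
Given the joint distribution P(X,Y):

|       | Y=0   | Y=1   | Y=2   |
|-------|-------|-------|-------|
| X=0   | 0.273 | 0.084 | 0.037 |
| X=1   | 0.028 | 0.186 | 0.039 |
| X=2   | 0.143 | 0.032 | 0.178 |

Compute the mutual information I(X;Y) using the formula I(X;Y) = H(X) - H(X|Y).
0.3361 bits

I(X;Y) = H(X) - H(X|Y)

Marginal of X (row sums):
  P(X=0) = 0.273 + 0.084 + 0.037 = 0.394
  P(X=1) = 0.028 + 0.186 + 0.039 = 0.253
  P(X=2) = 0.143 + 0.032 + 0.178 = 0.353
H(X) = -[0.394·log₂(0.394) + 0.253·log₂(0.253) + 0.353·log₂(0.353)]
  = 0.52943 + 0.50165 + 0.53030 = 1.5614 bits

Marginal of Y (column sums):
  P(Y=0) = 0.273 + 0.028 + 0.143 = 0.444
  P(Y=1) = 0.084 + 0.186 + 0.032 = 0.302
  P(Y=2) = 0.037 + 0.039 + 0.178 = 0.254
H(X|Y) = Σ_y P(y)·H(X|Y=y):
  Y=0: P(Y=0) = 0.444, P(X|Y=0) = (91/148, 7/111, 143/444) → H(X|Y=0) = 1.20930
  Y=1: P(Y=1) = 0.302, P(X|Y=1) = (42/151, 93/151, 16/151) → H(X|Y=1) = 1.28728
  Y=2: P(Y=2) = 0.254, P(X|Y=2) = (37/254, 39/254, 89/127) → H(X|Y=2) = 1.17939
H(X|Y) = 0.444·1.20930 + 0.302·1.28728 + 0.254·1.17939 = 1.2253 bits

I(X;Y) = H(X) - H(X|Y) = 1.5614 - 1.2253 = 0.3361 bits

Cross-check via I(X;Y) = H(X) + H(Y) - H(X,Y): computing H(Y) from the column sums and H(X,Y) from the 9 cells in the same way gives H(Y) = 1.5439 bits and H(X,Y) = 2.7692 bits, so
I(X;Y) = 1.5614 + 1.5439 - 2.7692 = 0.3361 bits ✓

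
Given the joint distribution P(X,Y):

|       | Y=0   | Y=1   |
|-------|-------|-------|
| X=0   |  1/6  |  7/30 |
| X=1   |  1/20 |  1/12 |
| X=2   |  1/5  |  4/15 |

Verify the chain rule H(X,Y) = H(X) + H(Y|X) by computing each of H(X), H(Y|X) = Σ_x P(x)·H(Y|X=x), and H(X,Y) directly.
H(X) = 1.4295 bits, H(Y|X) = 0.9790 bits, H(X,Y) = 2.4085 bits

Marginal of X (row sums):
  P(X=0) = 1/6 + 7/30 = 2/5
  P(X=1) = 1/20 + 1/12 = 2/15
  P(X=2) = 1/5 + 4/15 = 7/15
H(X) = -[(2/5)·log₂(2/5) + (2/15)·log₂(2/15) + (7/15)·log₂(7/15)]
  = 0.52877 + 0.38759 + 0.51312 = 1.4295 bits

H(Y|X) = Σ_x P(x)·H(Y|X=x):
  X=0: P(X=0) = 2/5, P(Y|X=0) = (5/12, 7/12) → H(Y|X=0) = 0.97987
  X=1: P(X=1) = 2/15, P(Y|X=1) = (3/8, 5/8) → H(Y|X=1) = 0.95443
  X=2: P(X=2) = 7/15, P(Y|X=2) = (3/7, 4/7) → H(Y|X=2) = 0.98523
H(Y|X) = (2/5)·0.97987 + (2/15)·0.95443 + (7/15)·0.98523 = 0.9790 bits

H(X,Y) = -Σ_{x,y} P(x,y) log₂ P(x,y). Per-cell terms -P(x,y)·log₂P(x,y):
  X=0: 0.43083, 0.48989
  X=1: 0.21610, 0.29875
  X=2: 0.46439, 0.50850
Sum of the 6 terms: H(X,Y) = 2.4085 bits

Chain rule check:
  H(X) + H(Y|X) = 1.4295 + 0.9790 = 2.4085 bits
  H(X,Y) = 2.4085 bits
✓ Chain rule verified.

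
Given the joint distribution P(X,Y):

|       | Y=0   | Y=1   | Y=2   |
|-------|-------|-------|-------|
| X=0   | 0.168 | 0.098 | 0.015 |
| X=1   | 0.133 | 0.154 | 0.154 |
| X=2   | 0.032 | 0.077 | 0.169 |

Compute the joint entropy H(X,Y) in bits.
2.9472 bits

H(X,Y) = -Σ_{x,y} P(x,y) log₂ P(x,y). Per-cell terms -P(x,y)·log₂P(x,y):
  X=0: 0.43234, 0.32841, 0.09088
  X=1: 0.38710, 0.41565, 0.41565
  X=2: 0.15891, 0.28482, 0.43347
Sum of the 9 terms: H(X,Y) = 2.9472 bits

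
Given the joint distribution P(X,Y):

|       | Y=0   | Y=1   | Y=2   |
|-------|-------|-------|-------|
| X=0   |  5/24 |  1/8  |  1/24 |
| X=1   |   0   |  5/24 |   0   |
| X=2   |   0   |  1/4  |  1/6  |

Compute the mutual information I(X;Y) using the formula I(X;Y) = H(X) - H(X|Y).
0.4851 bits

I(X;Y) = H(X) - H(X|Y)

Marginal of X (row sums):
  P(X=0) = 5/24 + 1/8 + 1/24 = 3/8
  P(X=1) = 0 + 5/24 + 0 = 5/24
  P(X=2) = 0 + 1/4 + 1/6 = 5/12
H(X) = -[(3/8)·log₂(3/8) + (5/24)·log₂(5/24) + (5/12)·log₂(5/12)]
  = 0.53064 + 0.47147 + 0.52626 = 1.5284 bits

Marginal of Y (column sums):
  P(Y=0) = 5/24 + 0 + 0 = 5/24
  P(Y=1) = 1/8 + 5/24 + 1/4 = 7/12
  P(Y=2) = 1/24 + 0 + 1/6 = 5/24
H(X|Y) = Σ_y P(y)·H(X|Y=y):
  Y=0: P(Y=0) = 5/24, P(X|Y=0) = (1, 0, 0) → H(X|Y=0) = 0.00000
  Y=1: P(Y=1) = 7/12, P(X|Y=1) = (3/14, 5/14, 3/7) → H(X|Y=1) = 1.53062
  Y=2: P(Y=2) = 5/24, P(X|Y=2) = (1/5, 0, 4/5) → H(X|Y=2) = 0.72193
H(X|Y) = (5/24)·0.00000 + (7/12)·1.53062 + (5/24)·0.72193 = 1.0433 bits

I(X;Y) = H(X) - H(X|Y) = 1.5284 - 1.0433 = 0.4851 bits

Cross-check via I(X;Y) = H(X) + H(Y) - H(X,Y): computing H(Y) from the column sums and H(X,Y) from the 9 cells in the same way gives H(Y) = 1.3965 bits and H(X,Y) = 2.4398 bits, so
I(X;Y) = 1.5284 + 1.3965 - 2.4398 = 0.4851 bits ✓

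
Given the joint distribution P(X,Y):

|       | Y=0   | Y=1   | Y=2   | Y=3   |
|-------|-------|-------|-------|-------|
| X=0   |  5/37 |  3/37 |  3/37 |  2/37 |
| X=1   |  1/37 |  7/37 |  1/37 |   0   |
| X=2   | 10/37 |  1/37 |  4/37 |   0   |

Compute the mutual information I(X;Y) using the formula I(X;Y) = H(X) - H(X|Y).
0.3635 bits

I(X;Y) = H(X) - H(X|Y)

Marginal of X (row sums):
  P(X=0) = 5/37 + 3/37 + 3/37 + 2/37 = 13/37
  P(X=1) = 1/37 + 7/37 + 1/37 + 0 = 9/37
  P(X=2) = 10/37 + 1/37 + 4/37 + 0 = 15/37
H(X) = -[(13/37)·log₂(13/37) + (9/37)·log₂(9/37) + (15/37)·log₂(15/37)]
  = 0.5302 + 0.4961 + 0.5281 = 1.5544 bits

Marginal of Y (column sums):
  P(Y=0) = 5/37 + 1/37 + 10/37 = 16/37
  P(Y=1) = 3/37 + 7/37 + 1/37 = 11/37
  P(Y=2) = 3/37 + 1/37 + 4/37 = 8/37
  P(Y=3) = 2/37 + 0 + 0 = 2/37
H(X|Y) = Σ_y P(y)·H(X|Y=y):
  Y=0: P(Y=0) = 16/37, P(X|Y=0) = (5/16, 1/16, 5/8) → H(X|Y=0) = 1.1982
  Y=1: P(Y=1) = 11/37, P(X|Y=1) = (3/11, 7/11, 1/11) → H(X|Y=1) = 1.2407
  Y=2: P(Y=2) = 8/37, P(X|Y=2) = (3/8, 1/8, 1/2) → H(X|Y=2) = 1.4056
  Y=3: P(Y=3) = 2/37, P(X|Y=3) = (1, 0, 0) → H(X|Y=3) = 0.0000
H(X|Y) = (16/37)·1.1982 + (11/37)·1.2407 + (8/37)·1.4056 + (2/37)·0.0000 = 1.1909 bits

I(X;Y) = H(X) - H(X|Y) = 1.5544 - 1.1909 = 0.3635 bits

Cross-check via I(X;Y) = H(X) + H(Y) - H(X,Y): computing H(Y) from the column sums and H(X,Y) from the 12 cells in the same way gives H(Y) = 1.7485 bits and H(X,Y) = 2.9394 bits, so
I(X;Y) = 1.5544 + 1.7485 - 2.9394 = 0.3635 bits ✓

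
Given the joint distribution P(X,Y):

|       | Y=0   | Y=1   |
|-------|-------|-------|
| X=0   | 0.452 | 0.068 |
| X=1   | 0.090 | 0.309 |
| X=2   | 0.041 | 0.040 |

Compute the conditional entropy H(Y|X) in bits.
0.6793 bits

H(Y|X) = H(X,Y) - H(X)

H(X,Y) = -Σ_{x,y} P(x,y) log₂ P(x,y). Per-cell terms -P(x,y)·log₂P(x,y):
  X=0: 0.51781, 0.26373
  X=1: 0.31265, 0.52355
  X=2: 0.18894, 0.18575
Sum of the 6 terms: H(X,Y) = 1.99243 bits

Marginal of X (row sums):
  P(X=0) = 0.452 + 0.068 = 0.520
  P(X=1) = 0.090 + 0.309 = 0.399
  P(X=2) = 0.041 + 0.040 = 0.081
H(X) = -[0.520·log₂(0.520) + 0.399·log₂(0.399) + 0.081·log₂(0.081)]
  = 0.49058 + 0.52889 + 0.29370 = 1.31317 bits

H(Y|X) = H(X,Y) - H(X) = 1.99243 - 1.31317 = 0.6793 bits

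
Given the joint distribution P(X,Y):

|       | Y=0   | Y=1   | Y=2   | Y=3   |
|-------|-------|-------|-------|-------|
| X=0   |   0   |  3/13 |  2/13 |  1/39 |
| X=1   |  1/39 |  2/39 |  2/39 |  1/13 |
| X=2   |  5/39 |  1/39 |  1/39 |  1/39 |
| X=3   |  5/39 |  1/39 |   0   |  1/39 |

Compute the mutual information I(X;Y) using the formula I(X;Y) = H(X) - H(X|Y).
0.5204 bits

I(X;Y) = H(X) - H(X|Y)

Marginal of X (row sums):
  P(X=0) = 0 + 3/13 + 2/13 + 1/39 = 16/39
  P(X=1) = 1/39 + 2/39 + 2/39 + 1/13 = 8/39
  P(X=2) = 5/39 + 1/39 + 1/39 + 1/39 = 8/39
  P(X=3) = 5/39 + 1/39 + 0 + 1/39 = 7/39
H(X) = -[(16/39)·log₂(16/39) + (8/39)·log₂(8/39) + (8/39)·log₂(8/39) + (7/39)·log₂(7/39)]
  = 0.5273445 + 0.4688005 + 0.4688005 + 0.4447777 = 1.909723 bits

Marginal of Y (column sums):
  P(Y=0) = 0 + 1/39 + 5/39 + 5/39 = 11/39
  P(Y=1) = 3/13 + 2/39 + 1/39 + 1/39 = 1/3
  P(Y=2) = 2/13 + 2/39 + 1/39 + 0 = 3/13
  P(Y=3) = 1/39 + 1/13 + 1/39 + 1/39 = 2/13
H(X|Y) = Σ_y P(y)·H(X|Y=y):
  Y=0: P(Y=0) = 11/39, P(X|Y=0) = (0, 1/11, 5/11, 5/11) → H(X|Y=0) = 1.3485879
  Y=1: P(Y=1) = 1/3, P(X|Y=1) = (9/13, 2/13, 1/13, 1/13) → H(X|Y=1) = 1.3520301
  Y=2: P(Y=2) = 3/13, P(X|Y=2) = (2/3, 2/9, 1/9, 0) → H(X|Y=2) = 1.2243944
  Y=3: P(Y=3) = 2/13, P(X|Y=3) = (1/6, 1/2, 1/6, 1/6) → H(X|Y=3) = 1.7924813
H(X|Y) = (11/39)·1.3485879 + (1/3)·1.3520301 + (3/13)·1.2243944 + (2/13)·1.7924813 = 1.389367 bits

I(X;Y) = H(X) - H(X|Y) = 1.909723 - 1.389367 = 0.5204 bits

Cross-check via I(X;Y) = H(X) + H(Y) - H(X,Y): computing H(Y) from the column sums and H(X,Y) from the 16 cells in the same way gives H(Y) = 1.946977 bits and H(X,Y) = 3.336344 bits, so
I(X;Y) = 1.909723 + 1.946977 - 3.336344 = 0.5204 bits ✓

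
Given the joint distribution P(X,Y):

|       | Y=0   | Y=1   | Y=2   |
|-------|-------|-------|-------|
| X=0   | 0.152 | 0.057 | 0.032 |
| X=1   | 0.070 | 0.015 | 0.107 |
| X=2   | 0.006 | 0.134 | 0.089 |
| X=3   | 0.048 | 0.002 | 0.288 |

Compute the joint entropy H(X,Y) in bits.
3.0009 bits

H(X,Y) = -Σ_{x,y} P(x,y) log₂ P(x,y). Per-cell terms -P(x,y)·log₂P(x,y):
  X=0: 0.41311, 0.23557, 0.15891
  X=1: 0.26856, 0.09088, 0.34500
  X=2: 0.04428, 0.38856, 0.31061
  X=3: 0.21028, 0.01793, 0.51721
Sum of the 12 terms: H(X,Y) = 3.0009 bits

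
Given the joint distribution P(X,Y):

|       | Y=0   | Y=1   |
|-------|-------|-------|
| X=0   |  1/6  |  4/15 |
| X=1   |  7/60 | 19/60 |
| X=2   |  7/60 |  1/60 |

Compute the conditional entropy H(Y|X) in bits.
0.8532 bits

H(Y|X) = H(X,Y) - H(X)

H(X,Y) = -Σ_{x,y} P(x,y) log₂ P(x,y). Per-cell terms -P(x,y)·log₂P(x,y):
  X=0: 0.4308271, 0.5085042
  X=1: 0.3616125, 0.5253383
  X=2: 0.3616125, 0.0984482
Sum of the 6 terms: H(X,Y) = 2.286343 bits

Marginal of X (row sums):
  P(X=0) = 1/6 + 4/15 = 13/30
  P(X=1) = 7/60 + 19/60 = 13/30
  P(X=2) = 7/60 + 1/60 = 2/15
H(X) = -[(13/30)·log₂(13/30) + (13/30)·log₂(13/30) + (2/15)·log₂(2/15)]
  = 0.5227954 + 0.5227954 + 0.3875854 = 1.433176 bits

H(Y|X) = H(X,Y) - H(X) = 2.286343 - 1.433176 = 0.8532 bits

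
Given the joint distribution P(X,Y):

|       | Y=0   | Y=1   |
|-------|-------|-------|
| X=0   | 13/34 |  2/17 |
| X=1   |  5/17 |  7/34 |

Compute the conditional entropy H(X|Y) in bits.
0.9741 bits

H(X|Y) = H(X,Y) - H(Y)

H(X,Y) = -Σ_{x,y} P(x,y) log₂ P(x,y). Per-cell terms -P(x,y)·log₂P(x,y):
  X=0: 0.53033, 0.36323
  X=1: 0.51927, 0.46943
Sum of the 4 terms: H(X,Y) = 1.8823 bits

Marginal of Y (column sums):
  P(Y=0) = 13/34 + 5/17 = 23/34
  P(Y=1) = 2/17 + 7/34 = 11/34
H(Y) = -[(23/34)·log₂(23/34) + (11/34)·log₂(11/34)]
  = 0.38146 + 0.52672 = 0.9082 bits

H(X|Y) = H(X,Y) - H(Y) = 1.8823 - 0.9082 = 0.9741 bits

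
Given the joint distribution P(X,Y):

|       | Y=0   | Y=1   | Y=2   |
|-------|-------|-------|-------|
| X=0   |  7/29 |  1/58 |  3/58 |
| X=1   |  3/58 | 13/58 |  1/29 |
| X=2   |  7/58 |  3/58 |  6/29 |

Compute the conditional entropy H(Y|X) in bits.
1.1704 bits

H(Y|X) = H(X,Y) - H(X)

H(X,Y) = -Σ_{x,y} P(x,y) log₂ P(x,y). Per-cell terms -P(x,y)·log₂P(x,y):
  X=0: 0.49498, 0.10100, 0.22102
  X=1: 0.22102, 0.48359, 0.16752
  X=2: 0.36818, 0.22102, 0.47028
Sum of the 9 terms: H(X,Y) = 2.7486 bits

Marginal of X (row sums):
  P(X=0) = 7/29 + 1/58 + 3/58 = 9/29
  P(X=1) = 3/58 + 13/58 + 1/29 = 9/29
  P(X=2) = 7/58 + 3/58 + 6/29 = 11/29
H(X) = -[(9/29)·log₂(9/29) + (9/29)·log₂(9/29) + (11/29)·log₂(11/29)]
  = 0.52388 + 0.52388 + 0.53048 = 1.5782 bits

H(Y|X) = H(X,Y) - H(X) = 2.7486 - 1.5782 = 1.1704 bits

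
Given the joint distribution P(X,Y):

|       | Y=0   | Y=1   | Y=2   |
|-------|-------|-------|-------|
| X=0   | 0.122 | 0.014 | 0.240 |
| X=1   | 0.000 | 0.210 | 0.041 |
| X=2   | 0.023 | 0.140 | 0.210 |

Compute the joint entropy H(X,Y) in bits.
2.6075 bits

H(X,Y) = -Σ_{x,y} P(x,y) log₂ P(x,y). Per-cell terms -P(x,y)·log₂P(x,y):
  X=0: 0.37028, 0.08622, 0.49413
  X=1: 0.00000, 0.47282, 0.18894
  X=2: 0.12517, 0.39711, 0.47282
  (cells with P = 0 contribute 0)
Sum of the 9 terms: H(X,Y) = 2.6075 bits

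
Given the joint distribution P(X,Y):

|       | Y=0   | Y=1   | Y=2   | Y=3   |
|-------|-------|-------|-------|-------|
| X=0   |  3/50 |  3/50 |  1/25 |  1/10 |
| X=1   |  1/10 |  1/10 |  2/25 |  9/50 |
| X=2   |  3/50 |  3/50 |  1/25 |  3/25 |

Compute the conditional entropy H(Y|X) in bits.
1.9113 bits

H(Y|X) = H(X,Y) - H(X)

H(X,Y) = -Σ_{x,y} P(x,y) log₂ P(x,y). Per-cell terms -P(x,y)·log₂P(x,y):
  X=0: 0.2435, 0.2435, 0.1858, 0.3322
  X=1: 0.3322, 0.3322, 0.2915, 0.4453
  X=2: 0.2435, 0.2435, 0.1858, 0.3671
Sum of the 12 terms: H(X,Y) = 3.4461 bits

Marginal of X (row sums):
  P(X=0) = 3/50 + 3/50 + 1/25 + 1/10 = 13/50
  P(X=1) = 1/10 + 1/10 + 2/25 + 9/50 = 23/50
  P(X=2) = 3/50 + 3/50 + 1/25 + 3/25 = 7/25
H(X) = -[(13/50)·log₂(13/50) + (23/50)·log₂(23/50) + (7/25)·log₂(7/25)]
  = 0.5053 + 0.5153 + 0.5142 = 1.5348 bits

H(Y|X) = H(X,Y) - H(X) = 3.4461 - 1.5348 = 1.9113 bits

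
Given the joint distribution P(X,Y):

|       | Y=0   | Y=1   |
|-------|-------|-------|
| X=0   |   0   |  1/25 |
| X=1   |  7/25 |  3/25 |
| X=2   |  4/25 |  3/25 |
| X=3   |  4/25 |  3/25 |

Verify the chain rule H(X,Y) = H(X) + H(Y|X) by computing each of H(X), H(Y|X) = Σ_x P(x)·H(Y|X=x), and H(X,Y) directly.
H(X) = 1.7430 bits, H(Y|X) = 0.9042 bits, H(X,Y) = 2.6472 bits

Marginal of X (row sums):
  P(X=0) = 0 + 1/25 = 1/25
  P(X=1) = 7/25 + 3/25 = 2/5
  P(X=2) = 4/25 + 3/25 = 7/25
  P(X=3) = 4/25 + 3/25 = 7/25
H(X) = -[(1/25)·log₂(1/25) + (2/5)·log₂(2/5) + (7/25)·log₂(7/25) + (7/25)·log₂(7/25)]
  = 0.18575 + 0.52877 + 0.51422 + 0.51422 = 1.7430 bits

H(Y|X) = Σ_x P(x)·H(Y|X=x):
  X=0: P(X=0) = 1/25, P(Y|X=0) = (0, 1) → H(Y|X=0) = 0.00000
  X=1: P(X=1) = 2/5, P(Y|X=1) = (7/10, 3/10) → H(Y|X=1) = 0.88129
  X=2: P(X=2) = 7/25, P(Y|X=2) = (4/7, 3/7) → H(Y|X=2) = 0.98523
  X=3: P(X=3) = 7/25, P(Y|X=3) = (4/7, 3/7) → H(Y|X=3) = 0.98523
H(Y|X) = (1/25)·0.00000 + (2/5)·0.88129 + (7/25)·0.98523 + (7/25)·0.98523 = 0.9042 bits

H(X,Y) = -Σ_{x,y} P(x,y) log₂ P(x,y). Per-cell terms -P(x,y)·log₂P(x,y):
  X=0: 0.00000, 0.18575
  X=1: 0.51422, 0.36707
  X=2: 0.42302, 0.36707
  X=3: 0.42302, 0.36707
  (cells with P = 0 contribute 0)
Sum of the 8 terms: H(X,Y) = 2.6472 bits

Chain rule check:
  H(X) + H(Y|X) = 1.7430 + 0.9042 = 2.6472 bits
  H(X,Y) = 2.6472 bits
✓ Chain rule verified.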